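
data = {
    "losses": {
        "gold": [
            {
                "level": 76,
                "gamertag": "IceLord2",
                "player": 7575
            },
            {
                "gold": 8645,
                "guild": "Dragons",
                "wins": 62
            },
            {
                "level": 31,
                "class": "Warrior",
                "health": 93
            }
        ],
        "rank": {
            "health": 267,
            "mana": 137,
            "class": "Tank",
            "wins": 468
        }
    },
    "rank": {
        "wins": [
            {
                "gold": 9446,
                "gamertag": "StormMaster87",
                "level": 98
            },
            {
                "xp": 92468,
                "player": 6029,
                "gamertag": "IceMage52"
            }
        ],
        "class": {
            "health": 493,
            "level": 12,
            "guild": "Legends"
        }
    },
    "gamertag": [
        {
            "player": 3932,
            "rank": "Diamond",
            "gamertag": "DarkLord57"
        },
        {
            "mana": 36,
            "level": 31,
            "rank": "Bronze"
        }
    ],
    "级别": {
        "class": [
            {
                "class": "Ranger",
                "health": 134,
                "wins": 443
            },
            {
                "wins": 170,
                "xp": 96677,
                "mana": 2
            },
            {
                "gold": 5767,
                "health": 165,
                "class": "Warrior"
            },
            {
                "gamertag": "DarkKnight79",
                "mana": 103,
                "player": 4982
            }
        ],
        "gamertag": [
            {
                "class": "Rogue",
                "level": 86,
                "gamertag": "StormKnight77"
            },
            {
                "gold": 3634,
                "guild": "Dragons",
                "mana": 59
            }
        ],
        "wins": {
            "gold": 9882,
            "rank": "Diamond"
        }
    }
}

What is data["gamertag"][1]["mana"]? 36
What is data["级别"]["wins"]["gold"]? 9882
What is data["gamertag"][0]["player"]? 3932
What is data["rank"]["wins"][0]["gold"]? 9446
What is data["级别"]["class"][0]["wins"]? 443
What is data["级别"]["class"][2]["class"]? "Warrior"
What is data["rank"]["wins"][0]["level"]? 98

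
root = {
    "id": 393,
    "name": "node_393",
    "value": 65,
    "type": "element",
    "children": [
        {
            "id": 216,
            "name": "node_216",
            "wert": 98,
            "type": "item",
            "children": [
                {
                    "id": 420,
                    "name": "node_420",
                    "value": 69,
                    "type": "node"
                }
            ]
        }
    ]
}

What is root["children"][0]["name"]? "node_216"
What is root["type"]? "element"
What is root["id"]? 393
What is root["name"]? "node_393"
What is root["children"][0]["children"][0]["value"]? 69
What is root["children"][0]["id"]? 216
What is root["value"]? 65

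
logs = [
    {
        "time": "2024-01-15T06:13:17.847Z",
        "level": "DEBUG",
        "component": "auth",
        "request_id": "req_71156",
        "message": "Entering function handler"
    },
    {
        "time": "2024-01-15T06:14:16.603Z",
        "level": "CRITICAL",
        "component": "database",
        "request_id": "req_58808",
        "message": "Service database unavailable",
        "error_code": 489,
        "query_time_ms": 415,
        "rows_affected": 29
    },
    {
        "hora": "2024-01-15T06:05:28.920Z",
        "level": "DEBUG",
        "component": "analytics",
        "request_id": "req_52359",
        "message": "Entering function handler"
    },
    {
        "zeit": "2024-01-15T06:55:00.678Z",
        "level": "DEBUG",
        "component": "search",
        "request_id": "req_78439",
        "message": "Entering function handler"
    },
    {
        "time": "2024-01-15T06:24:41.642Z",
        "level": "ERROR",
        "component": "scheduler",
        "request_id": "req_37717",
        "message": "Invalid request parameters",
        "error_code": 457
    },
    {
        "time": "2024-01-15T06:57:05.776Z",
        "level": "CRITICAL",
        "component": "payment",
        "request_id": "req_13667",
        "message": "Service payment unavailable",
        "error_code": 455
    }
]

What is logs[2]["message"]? "Entering function handler"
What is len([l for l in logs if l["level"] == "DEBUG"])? 3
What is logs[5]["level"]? "CRITICAL"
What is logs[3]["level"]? "DEBUG"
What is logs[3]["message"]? "Entering function handler"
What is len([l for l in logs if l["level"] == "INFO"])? 0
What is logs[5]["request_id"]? "req_13667"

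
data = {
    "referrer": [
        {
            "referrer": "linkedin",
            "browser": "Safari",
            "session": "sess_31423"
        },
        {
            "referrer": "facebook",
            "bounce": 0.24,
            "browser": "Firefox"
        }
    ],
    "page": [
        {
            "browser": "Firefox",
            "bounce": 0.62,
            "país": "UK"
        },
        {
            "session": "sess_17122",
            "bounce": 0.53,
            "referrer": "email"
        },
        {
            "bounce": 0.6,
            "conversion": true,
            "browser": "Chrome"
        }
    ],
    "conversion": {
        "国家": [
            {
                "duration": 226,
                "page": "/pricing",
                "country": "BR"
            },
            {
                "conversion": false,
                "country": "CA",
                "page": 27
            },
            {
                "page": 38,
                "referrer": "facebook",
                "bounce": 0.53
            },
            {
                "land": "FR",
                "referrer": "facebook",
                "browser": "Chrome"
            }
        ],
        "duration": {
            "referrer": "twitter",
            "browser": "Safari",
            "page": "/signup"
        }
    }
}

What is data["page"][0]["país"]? "UK"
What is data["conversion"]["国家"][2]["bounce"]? 0.53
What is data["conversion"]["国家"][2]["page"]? 38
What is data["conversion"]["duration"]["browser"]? "Safari"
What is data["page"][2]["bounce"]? 0.6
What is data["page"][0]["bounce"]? 0.62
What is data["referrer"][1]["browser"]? "Firefox"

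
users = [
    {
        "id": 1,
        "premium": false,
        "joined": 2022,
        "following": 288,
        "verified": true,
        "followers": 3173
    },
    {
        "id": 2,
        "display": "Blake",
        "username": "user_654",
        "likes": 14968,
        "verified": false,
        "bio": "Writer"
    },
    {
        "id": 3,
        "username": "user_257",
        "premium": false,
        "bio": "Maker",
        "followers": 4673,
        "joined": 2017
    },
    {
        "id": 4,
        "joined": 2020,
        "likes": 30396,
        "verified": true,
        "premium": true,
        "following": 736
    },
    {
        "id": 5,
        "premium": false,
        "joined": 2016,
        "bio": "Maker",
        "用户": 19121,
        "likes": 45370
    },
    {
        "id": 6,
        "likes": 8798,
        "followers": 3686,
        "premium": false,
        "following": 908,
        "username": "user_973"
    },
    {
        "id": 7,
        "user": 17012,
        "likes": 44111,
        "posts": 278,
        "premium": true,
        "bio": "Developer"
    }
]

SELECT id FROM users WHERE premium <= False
[1, 3, 5, 6]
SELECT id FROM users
[1, 2, 3, 4, 5, 6, 7]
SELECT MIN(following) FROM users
288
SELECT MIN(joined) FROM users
2016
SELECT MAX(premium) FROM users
True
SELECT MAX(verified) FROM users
True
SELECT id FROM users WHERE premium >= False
[1, 3, 4, 5, 6, 7]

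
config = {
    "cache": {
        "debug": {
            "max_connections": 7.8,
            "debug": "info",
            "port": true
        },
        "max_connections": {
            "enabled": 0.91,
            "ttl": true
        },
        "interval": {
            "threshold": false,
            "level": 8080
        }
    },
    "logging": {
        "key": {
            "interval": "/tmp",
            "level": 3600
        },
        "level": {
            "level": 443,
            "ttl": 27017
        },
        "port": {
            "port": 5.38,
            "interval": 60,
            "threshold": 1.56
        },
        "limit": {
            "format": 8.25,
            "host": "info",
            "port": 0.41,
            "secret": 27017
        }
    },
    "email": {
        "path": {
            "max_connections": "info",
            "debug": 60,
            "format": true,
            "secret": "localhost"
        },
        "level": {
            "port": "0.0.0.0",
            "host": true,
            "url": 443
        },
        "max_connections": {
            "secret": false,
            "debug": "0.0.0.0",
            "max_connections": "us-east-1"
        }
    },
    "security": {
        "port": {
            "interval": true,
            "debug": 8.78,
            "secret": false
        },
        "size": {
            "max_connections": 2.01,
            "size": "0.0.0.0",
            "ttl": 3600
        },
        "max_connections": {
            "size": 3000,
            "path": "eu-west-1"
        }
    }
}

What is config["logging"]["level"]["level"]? 443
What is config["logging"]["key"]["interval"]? "/tmp"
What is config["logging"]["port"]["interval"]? 60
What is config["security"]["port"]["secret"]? False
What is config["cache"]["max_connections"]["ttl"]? True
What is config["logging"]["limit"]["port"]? 0.41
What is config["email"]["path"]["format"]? True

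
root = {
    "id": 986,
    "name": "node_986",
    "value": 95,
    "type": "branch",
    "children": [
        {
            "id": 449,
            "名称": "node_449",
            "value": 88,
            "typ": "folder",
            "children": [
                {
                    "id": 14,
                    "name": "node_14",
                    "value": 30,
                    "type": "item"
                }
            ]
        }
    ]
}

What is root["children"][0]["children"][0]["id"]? 14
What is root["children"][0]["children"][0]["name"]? "node_14"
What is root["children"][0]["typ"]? "folder"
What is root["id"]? 986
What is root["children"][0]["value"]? 88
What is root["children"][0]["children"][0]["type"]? "item"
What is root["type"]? "branch"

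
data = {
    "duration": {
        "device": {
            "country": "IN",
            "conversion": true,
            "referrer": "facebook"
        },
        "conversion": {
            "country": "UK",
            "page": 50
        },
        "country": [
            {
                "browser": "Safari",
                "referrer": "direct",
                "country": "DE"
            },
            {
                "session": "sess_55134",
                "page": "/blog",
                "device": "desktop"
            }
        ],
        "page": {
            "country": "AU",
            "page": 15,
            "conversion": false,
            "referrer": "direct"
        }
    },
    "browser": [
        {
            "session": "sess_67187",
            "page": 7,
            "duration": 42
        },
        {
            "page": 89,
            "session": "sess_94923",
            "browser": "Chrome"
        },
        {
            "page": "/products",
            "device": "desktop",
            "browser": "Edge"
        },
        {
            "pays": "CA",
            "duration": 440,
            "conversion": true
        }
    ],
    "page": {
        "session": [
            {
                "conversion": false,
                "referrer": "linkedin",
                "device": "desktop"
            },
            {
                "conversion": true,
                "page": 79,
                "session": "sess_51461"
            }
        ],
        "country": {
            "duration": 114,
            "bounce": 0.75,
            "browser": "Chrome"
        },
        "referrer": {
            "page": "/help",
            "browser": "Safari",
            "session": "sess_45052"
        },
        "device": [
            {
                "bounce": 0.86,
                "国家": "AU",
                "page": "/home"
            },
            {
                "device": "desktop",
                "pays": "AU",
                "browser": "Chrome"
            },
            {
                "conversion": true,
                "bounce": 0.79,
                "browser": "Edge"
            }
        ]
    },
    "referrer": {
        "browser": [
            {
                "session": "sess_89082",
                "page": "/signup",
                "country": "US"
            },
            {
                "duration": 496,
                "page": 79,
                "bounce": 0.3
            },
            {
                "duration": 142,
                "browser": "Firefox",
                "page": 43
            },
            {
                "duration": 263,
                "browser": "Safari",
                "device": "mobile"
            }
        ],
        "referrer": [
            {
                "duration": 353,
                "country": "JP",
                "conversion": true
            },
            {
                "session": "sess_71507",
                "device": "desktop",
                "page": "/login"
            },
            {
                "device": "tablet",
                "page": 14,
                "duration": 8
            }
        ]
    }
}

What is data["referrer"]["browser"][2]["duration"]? 142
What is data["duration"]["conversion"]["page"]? 50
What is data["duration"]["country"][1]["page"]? "/blog"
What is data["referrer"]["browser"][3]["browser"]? "Safari"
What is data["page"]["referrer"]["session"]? "sess_45052"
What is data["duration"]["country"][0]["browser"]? "Safari"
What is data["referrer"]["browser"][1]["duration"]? 496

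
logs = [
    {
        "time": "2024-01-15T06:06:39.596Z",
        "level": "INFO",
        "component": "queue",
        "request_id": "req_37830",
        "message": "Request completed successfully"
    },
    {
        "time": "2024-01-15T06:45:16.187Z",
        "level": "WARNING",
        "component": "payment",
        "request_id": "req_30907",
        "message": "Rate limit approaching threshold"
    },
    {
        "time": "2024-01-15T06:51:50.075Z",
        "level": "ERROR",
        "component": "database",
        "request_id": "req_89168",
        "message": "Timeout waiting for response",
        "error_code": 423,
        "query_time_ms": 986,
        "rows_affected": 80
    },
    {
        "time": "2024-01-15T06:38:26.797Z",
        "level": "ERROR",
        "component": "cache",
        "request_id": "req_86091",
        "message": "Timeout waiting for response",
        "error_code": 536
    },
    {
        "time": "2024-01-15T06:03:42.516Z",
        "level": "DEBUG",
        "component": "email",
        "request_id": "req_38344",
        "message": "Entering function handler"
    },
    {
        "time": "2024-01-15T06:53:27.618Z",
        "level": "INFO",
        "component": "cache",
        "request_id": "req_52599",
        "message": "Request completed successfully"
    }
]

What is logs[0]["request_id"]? "req_37830"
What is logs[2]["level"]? "ERROR"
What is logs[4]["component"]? "email"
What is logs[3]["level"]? "ERROR"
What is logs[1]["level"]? "WARNING"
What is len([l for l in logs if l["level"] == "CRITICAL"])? 0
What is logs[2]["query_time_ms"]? 986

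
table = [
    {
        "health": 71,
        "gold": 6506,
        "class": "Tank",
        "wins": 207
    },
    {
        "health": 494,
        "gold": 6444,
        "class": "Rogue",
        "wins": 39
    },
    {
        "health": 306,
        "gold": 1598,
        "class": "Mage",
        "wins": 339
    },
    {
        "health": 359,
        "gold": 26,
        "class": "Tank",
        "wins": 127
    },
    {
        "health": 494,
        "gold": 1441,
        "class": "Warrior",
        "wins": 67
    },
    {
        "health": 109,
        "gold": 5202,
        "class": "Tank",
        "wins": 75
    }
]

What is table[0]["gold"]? 6506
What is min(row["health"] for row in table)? 71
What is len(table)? 6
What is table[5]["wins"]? 75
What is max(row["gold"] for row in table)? 6506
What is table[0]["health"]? 71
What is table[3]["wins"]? 127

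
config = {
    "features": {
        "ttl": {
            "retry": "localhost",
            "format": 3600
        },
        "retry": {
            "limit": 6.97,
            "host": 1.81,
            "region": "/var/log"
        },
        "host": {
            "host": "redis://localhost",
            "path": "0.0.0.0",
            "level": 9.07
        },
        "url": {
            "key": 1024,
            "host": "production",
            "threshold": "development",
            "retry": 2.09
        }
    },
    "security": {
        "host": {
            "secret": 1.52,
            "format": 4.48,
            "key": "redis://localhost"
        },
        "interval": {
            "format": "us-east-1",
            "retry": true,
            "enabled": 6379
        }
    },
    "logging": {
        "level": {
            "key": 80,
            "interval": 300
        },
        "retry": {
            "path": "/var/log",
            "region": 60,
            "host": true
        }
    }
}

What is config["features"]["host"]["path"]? "0.0.0.0"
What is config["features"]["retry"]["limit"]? 6.97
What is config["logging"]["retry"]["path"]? "/var/log"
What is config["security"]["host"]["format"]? 4.48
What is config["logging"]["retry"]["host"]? True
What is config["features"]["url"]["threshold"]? "development"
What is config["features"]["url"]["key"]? 1024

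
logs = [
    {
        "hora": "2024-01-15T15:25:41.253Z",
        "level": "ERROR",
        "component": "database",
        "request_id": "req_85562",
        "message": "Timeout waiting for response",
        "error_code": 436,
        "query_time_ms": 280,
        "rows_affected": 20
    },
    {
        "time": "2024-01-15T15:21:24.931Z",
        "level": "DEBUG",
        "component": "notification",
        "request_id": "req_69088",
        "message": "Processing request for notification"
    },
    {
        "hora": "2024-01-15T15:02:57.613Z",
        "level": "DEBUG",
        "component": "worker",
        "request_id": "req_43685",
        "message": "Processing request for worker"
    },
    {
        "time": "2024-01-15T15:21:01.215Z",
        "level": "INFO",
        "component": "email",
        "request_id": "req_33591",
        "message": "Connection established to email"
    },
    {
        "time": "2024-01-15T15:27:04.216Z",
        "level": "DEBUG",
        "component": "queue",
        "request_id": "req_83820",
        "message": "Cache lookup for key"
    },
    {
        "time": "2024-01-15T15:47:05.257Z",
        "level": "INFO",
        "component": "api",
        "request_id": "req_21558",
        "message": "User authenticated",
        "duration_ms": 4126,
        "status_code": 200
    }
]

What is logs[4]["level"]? "DEBUG"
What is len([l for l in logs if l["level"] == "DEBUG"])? 3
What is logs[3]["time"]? "2024-01-15T15:21:01.215Z"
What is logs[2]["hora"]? "2024-01-15T15:02:57.613Z"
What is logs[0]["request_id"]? "req_85562"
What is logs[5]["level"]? "INFO"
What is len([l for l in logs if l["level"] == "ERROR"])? 1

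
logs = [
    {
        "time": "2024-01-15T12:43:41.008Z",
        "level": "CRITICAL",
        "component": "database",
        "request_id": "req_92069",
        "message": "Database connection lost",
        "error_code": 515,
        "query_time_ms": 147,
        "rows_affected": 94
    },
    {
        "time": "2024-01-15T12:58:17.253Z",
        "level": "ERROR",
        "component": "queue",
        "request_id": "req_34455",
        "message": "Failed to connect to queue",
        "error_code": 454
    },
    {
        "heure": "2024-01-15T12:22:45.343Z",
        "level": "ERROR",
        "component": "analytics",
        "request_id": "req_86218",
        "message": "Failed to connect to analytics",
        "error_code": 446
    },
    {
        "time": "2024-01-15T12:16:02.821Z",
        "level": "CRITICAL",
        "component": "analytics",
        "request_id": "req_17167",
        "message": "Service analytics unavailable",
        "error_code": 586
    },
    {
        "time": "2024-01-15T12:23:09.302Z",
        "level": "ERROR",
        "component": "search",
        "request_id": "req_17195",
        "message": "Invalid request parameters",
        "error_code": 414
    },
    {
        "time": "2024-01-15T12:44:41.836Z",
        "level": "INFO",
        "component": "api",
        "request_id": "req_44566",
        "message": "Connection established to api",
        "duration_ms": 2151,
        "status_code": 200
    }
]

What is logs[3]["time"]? "2024-01-15T12:16:02.821Z"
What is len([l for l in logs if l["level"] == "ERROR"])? 3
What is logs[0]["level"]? "CRITICAL"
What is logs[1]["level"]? "ERROR"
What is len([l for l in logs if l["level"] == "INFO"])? 1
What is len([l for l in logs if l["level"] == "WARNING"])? 0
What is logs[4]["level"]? "ERROR"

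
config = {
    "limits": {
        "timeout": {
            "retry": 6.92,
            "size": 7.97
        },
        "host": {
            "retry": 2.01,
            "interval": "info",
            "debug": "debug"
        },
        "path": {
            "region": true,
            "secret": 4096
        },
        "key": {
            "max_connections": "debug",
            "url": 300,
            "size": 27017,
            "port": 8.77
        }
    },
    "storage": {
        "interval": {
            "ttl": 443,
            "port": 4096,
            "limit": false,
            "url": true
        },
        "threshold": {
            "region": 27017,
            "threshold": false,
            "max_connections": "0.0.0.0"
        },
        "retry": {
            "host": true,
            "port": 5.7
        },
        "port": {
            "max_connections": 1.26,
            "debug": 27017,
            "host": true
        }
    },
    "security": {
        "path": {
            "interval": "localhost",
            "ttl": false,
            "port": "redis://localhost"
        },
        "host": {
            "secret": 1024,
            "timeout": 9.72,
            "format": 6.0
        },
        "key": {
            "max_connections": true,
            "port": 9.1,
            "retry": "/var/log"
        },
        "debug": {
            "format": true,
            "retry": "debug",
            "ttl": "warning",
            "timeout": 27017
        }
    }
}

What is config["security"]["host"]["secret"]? 1024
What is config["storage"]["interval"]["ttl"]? 443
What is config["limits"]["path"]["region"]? True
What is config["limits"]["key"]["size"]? 27017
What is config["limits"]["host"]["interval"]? "info"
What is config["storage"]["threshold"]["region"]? 27017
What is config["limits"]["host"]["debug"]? "debug"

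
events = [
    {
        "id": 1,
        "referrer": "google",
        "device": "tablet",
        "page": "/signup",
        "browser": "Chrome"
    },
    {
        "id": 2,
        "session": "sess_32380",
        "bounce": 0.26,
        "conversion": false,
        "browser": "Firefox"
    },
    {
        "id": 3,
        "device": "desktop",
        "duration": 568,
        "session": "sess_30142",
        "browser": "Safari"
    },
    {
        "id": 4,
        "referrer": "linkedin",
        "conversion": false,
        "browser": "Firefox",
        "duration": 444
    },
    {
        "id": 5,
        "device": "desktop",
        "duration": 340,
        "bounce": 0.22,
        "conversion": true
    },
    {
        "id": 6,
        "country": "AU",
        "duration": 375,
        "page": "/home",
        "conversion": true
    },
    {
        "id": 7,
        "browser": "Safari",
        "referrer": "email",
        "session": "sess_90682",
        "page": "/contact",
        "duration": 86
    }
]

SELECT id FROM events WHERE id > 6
[7]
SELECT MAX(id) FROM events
7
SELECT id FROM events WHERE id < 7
[1, 2, 3, 4, 5, 6]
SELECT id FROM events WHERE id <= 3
[1, 2, 3]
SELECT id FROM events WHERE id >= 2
[2, 3, 4, 5, 6, 7]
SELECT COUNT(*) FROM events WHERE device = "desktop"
2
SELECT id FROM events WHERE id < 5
[1, 2, 3, 4]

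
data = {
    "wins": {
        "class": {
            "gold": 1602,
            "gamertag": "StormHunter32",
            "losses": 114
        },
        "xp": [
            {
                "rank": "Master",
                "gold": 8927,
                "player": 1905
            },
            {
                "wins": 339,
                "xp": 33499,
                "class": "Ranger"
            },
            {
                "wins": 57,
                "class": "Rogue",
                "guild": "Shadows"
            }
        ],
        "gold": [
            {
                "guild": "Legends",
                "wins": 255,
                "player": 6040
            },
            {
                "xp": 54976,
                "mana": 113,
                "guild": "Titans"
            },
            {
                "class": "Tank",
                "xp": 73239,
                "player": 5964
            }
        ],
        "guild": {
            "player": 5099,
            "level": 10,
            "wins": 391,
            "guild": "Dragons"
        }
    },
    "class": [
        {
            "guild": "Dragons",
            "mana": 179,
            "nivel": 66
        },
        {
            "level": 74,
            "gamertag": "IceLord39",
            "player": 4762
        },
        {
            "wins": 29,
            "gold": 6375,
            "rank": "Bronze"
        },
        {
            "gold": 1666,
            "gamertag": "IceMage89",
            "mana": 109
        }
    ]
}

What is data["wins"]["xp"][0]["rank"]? "Master"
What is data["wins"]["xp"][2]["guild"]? "Shadows"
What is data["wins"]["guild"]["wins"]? 391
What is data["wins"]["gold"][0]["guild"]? "Legends"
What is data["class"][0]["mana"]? 179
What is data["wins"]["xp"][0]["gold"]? 8927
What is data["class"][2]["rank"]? "Bronze"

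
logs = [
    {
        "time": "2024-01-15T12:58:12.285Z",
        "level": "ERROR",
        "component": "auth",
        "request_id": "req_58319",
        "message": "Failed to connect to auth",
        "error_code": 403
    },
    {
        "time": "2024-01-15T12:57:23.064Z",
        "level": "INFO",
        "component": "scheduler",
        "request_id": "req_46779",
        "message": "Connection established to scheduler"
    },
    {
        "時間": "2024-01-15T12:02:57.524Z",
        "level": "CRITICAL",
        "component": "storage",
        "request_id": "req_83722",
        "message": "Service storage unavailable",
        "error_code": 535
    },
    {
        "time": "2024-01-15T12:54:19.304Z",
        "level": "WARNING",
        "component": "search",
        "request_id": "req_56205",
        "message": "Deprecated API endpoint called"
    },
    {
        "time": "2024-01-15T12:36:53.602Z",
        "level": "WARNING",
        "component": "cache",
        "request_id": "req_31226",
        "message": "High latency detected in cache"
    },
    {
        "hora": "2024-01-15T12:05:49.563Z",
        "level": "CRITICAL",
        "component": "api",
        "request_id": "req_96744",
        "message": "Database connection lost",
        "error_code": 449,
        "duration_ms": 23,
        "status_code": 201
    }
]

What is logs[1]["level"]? "INFO"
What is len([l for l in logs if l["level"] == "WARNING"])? 2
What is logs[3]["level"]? "WARNING"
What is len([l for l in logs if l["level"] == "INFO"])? 1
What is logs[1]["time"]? "2024-01-15T12:57:23.064Z"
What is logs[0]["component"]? "auth"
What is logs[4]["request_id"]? "req_31226"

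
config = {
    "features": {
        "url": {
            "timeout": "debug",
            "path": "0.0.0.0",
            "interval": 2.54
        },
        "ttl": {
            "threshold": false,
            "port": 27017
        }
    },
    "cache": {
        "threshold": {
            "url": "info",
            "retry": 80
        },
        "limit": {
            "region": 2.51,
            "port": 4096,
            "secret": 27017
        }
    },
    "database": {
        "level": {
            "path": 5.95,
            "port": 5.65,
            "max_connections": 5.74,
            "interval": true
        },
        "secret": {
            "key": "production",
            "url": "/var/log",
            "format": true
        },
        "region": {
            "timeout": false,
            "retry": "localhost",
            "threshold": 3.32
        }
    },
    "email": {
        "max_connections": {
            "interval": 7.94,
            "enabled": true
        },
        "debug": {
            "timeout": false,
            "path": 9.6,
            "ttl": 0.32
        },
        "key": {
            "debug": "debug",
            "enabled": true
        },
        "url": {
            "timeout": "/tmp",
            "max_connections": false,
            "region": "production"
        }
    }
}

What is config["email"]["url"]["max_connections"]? False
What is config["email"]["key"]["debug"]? "debug"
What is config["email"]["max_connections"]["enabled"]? True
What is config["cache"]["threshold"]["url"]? "info"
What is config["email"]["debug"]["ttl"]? 0.32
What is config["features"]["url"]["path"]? "0.0.0.0"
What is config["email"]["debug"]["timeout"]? False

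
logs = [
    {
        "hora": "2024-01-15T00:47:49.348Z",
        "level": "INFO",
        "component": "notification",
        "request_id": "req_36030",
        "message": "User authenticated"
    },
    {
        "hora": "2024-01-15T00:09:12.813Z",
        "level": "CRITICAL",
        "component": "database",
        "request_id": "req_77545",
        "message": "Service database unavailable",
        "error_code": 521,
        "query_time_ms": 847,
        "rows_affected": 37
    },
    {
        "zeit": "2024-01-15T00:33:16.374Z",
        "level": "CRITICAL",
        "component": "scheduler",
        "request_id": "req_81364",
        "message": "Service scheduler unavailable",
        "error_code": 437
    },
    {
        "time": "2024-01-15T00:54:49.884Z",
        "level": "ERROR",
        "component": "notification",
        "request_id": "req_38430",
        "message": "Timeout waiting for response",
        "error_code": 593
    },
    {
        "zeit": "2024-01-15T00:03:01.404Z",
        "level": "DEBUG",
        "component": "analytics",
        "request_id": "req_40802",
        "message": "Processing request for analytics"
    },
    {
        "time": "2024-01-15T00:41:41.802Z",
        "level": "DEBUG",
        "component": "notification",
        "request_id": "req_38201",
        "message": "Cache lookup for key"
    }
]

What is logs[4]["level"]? "DEBUG"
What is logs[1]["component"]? "database"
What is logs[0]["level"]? "INFO"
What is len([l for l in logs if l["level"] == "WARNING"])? 0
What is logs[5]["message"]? "Cache lookup for key"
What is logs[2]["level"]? "CRITICAL"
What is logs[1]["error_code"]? 521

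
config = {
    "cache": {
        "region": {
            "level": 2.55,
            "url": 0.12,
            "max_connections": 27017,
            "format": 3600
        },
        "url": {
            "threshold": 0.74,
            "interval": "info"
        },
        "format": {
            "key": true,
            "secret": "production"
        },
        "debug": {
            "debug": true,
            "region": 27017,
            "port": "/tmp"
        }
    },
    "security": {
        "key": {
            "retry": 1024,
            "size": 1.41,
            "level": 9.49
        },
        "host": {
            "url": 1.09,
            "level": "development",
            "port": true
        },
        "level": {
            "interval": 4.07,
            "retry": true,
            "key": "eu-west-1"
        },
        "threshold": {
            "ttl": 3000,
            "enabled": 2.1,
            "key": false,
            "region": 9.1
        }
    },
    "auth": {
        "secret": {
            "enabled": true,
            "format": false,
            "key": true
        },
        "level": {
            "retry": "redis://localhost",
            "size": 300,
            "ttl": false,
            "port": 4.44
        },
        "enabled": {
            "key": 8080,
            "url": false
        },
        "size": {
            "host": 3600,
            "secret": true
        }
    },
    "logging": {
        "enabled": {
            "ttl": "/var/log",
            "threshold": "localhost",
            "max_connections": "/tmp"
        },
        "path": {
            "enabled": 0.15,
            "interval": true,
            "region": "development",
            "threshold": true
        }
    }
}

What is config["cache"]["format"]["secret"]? "production"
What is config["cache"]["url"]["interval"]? "info"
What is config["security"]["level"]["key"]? "eu-west-1"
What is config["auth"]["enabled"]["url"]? False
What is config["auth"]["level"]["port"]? 4.44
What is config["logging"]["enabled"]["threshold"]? "localhost"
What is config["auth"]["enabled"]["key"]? 8080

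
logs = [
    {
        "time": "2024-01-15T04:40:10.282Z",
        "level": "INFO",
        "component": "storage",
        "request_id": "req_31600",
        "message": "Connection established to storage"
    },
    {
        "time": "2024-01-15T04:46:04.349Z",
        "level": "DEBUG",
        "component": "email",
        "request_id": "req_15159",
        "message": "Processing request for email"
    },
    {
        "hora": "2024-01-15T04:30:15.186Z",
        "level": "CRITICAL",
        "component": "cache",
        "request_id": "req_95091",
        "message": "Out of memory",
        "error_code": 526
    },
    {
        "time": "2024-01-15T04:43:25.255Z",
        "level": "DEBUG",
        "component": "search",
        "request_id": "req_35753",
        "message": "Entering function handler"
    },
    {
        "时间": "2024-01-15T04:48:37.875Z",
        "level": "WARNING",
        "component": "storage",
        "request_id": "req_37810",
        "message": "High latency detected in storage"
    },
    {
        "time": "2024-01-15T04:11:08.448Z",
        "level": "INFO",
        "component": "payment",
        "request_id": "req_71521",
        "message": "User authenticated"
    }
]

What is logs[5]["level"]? "INFO"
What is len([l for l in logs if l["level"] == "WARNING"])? 1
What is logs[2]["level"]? "CRITICAL"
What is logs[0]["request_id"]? "req_31600"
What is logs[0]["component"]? "storage"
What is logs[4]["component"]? "storage"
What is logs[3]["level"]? "DEBUG"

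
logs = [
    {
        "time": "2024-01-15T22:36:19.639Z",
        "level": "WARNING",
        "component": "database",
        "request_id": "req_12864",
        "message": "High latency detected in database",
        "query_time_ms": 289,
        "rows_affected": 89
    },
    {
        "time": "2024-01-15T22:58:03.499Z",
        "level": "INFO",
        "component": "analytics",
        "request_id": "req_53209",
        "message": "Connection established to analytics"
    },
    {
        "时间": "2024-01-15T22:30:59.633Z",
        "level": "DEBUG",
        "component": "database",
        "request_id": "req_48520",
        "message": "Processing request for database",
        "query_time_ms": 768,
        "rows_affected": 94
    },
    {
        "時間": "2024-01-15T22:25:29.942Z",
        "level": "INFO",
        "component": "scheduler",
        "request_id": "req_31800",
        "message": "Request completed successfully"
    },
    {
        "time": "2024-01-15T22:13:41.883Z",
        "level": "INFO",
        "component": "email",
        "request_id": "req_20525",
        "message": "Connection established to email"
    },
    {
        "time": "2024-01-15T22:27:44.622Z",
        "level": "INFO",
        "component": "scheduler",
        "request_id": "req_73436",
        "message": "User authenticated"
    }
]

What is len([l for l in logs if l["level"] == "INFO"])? 4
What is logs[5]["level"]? "INFO"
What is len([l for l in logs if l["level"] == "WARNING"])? 1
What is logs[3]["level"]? "INFO"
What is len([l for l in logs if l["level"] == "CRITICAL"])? 0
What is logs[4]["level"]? "INFO"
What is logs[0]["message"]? "High latency detected in database"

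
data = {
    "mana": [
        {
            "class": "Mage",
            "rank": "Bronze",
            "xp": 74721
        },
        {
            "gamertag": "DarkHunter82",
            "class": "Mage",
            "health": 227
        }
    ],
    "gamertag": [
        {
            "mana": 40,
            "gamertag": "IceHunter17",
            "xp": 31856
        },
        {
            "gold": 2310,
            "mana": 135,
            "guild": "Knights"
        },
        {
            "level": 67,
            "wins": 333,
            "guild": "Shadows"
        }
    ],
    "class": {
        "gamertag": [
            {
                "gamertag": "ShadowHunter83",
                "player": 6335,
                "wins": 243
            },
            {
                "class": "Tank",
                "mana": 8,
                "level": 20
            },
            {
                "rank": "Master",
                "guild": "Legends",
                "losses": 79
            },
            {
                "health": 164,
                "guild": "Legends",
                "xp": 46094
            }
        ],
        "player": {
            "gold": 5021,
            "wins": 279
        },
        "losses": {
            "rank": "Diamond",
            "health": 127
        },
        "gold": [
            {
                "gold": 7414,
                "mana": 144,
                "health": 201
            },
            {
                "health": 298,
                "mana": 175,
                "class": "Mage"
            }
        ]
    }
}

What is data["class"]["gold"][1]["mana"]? 175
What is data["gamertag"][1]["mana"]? 135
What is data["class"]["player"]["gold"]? 5021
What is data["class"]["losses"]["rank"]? "Diamond"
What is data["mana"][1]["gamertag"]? "DarkHunter82"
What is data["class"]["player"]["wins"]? 279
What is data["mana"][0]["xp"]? 74721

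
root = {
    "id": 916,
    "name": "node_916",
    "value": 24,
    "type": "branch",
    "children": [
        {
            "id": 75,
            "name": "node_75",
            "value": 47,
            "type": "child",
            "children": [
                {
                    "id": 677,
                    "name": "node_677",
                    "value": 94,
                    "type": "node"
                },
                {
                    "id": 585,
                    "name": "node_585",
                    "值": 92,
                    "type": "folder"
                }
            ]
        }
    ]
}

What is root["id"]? 916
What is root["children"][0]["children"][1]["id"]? 585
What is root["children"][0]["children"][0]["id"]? 677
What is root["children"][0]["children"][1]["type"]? "folder"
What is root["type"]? "branch"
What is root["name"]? "node_916"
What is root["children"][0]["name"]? "node_75"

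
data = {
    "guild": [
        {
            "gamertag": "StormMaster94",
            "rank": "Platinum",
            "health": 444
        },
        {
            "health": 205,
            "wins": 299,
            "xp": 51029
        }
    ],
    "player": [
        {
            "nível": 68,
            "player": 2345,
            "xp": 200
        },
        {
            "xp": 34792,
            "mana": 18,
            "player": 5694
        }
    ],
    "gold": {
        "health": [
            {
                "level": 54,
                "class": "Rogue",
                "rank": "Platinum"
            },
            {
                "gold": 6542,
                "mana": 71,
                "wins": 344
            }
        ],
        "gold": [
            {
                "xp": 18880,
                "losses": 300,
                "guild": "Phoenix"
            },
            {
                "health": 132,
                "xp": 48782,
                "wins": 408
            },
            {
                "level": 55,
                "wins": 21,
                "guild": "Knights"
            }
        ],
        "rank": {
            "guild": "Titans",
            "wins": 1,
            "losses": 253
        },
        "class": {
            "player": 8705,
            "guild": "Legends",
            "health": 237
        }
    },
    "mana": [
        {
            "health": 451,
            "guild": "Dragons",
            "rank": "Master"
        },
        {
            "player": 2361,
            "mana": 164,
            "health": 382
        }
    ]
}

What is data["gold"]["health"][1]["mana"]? 71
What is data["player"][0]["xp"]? 200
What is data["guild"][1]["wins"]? 299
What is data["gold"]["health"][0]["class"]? "Rogue"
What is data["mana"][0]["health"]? 451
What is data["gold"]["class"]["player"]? 8705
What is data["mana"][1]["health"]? 382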